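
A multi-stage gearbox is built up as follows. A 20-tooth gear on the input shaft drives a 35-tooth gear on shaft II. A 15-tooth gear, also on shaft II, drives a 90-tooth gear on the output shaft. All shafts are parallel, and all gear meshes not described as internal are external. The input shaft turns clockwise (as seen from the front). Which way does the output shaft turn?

the input shaft → shaft II: external mesh, 1 reversal → CCW.
shaft II → the output shaft: external mesh, 1 reversal → CW.
2 reversals in total — an even number — so the output shaft turns the same way as the input shaft.

clockwise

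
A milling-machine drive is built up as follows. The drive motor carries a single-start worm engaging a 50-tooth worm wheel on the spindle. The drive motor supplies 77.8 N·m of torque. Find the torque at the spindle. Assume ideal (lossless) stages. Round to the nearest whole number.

After the worm (50/1): 77.8 × 50 = 3890 N·m

3890 N·m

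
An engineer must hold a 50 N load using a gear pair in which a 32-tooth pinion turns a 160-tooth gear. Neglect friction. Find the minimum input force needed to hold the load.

10 N

Gear pair MA = 160/32 = 5.
Effort = load / MA = 50 / 5 = 10 N.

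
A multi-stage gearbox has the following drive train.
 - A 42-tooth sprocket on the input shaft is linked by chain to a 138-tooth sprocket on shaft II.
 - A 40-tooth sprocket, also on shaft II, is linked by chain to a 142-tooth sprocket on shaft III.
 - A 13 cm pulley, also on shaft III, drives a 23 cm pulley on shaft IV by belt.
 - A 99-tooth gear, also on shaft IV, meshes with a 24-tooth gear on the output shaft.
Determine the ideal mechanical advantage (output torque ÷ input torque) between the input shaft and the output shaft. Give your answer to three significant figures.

Each stage contributes driven/driver: chain 138/42 = 3.2857, chain 142/40 = 3.55, belt 23/13 = 1.7692, gear mesh 24/99 = 0.24242.
Overall: 3.2857 × 3.55 × 1.7692 × 0.24242 = 5.0029.

5.00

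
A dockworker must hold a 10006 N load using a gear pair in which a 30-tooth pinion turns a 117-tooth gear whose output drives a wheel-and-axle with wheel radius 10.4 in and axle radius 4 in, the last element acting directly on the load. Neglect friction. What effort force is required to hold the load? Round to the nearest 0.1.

986.8 N

Gear pair MA = 117/30 = 3.9.
Wheel-and-axle MA = R/r = 10.4/4 = 2.6.
Combined ideal MA = 3.9 × 2.6 = 10.14.
Effort = load / MA = 10006 / 10.14 = 986.79 N.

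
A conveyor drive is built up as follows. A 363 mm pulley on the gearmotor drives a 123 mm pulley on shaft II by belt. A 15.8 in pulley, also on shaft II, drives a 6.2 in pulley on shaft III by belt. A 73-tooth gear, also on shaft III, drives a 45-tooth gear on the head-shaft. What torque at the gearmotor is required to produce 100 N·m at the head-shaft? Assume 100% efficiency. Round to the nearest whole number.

Overall ratio R = 0.33884 × 0.39241 × 0.61644 = 0.081964.
Input torque = output torque / R = 100 / 0.081964 = 1220 N·m.

1220 N·m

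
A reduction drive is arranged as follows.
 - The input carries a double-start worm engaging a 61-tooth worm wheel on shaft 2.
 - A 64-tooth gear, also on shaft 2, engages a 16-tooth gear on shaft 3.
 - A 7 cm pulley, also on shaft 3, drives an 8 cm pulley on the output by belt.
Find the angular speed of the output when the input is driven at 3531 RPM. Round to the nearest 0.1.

Worm: ratio = 61/2 = 30.5, so shaft 2 turns at 3531 / 30.5 = 115.77 RPM.
Gear mesh: ratio = 16/64 = 0.25, so shaft 3 turns at 115.77 / 0.25 = 463.08 RPM.
Belt: ratio = 8/7 = 1.1429, so the output turns at 463.08 / 1.1429 = 405.2 RPM.

405.2 RPM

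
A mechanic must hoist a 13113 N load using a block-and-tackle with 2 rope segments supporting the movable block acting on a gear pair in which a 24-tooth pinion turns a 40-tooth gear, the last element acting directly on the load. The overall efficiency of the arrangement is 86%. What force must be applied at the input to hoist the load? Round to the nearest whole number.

4574 N

Block-and-tackle MA = number of supporting rope parts = 2.
Gear pair MA = 40/24 = 1.6667.
Combined ideal MA = 2 × 1.6667 = 3.3333.
Actual MA = 3.3333 × 0.86 = 2.8667.
Effort = load / actual MA = 13113 / 2.8667 = 4574.3 N.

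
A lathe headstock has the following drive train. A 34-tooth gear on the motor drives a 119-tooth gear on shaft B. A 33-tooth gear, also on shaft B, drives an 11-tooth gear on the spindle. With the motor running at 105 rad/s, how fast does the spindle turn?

Gear mesh: ratio = 119/34 = 3.5, so shaft B turns at 105 / 3.5 = 30 rad/s.
Gear mesh: ratio = 11/33 = 0.33333, so the spindle turns at 30 / 0.33333 = 90 rad/s.

90 rad/s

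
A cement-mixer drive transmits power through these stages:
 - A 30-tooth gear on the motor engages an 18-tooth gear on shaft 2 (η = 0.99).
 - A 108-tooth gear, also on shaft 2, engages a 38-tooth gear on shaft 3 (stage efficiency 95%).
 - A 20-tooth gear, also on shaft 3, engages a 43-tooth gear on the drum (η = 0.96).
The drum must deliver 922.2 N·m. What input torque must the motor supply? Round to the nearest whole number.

Overall ratio R = 0.6 × 0.35185 × 2.15 = 0.45389; overall efficiency η = 0.99 × 0.95 × 0.96 = 0.9029.
Input torque = output torque / (R × η) = 922.2 / (0.45389 × 0.9029) = 2250.3 N·m.

2250 N·m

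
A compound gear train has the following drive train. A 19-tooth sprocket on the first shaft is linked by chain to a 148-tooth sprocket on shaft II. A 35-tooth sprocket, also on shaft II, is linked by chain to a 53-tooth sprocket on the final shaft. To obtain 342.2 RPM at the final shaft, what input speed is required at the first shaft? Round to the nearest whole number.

Overall ratio R = 7.7895 × 1.5143 = 11.795.
Required input speed = output speed × R = 342.2 × 11.795 = 4036.4 RPM.

4036 RPM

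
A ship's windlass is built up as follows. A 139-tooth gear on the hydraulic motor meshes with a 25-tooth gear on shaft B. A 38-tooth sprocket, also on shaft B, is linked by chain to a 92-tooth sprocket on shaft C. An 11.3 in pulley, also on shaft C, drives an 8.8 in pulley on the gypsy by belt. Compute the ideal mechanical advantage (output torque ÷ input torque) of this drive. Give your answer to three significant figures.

Each stage contributes driven/driver: gear mesh 25/139 = 0.17986, chain 92/38 = 2.4211, belt 8.8/11.3 = 0.77876.
Overall: 0.17986 × 2.4211 × 0.77876 = 0.3391.

0.339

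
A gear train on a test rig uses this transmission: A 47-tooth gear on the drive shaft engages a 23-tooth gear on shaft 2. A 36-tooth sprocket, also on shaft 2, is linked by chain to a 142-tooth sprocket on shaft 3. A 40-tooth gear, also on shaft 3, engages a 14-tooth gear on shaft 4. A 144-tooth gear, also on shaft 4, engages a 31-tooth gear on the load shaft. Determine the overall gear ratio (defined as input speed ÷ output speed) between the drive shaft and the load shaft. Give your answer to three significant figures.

Each stage contributes driven/driver: gear mesh 23/47 = 0.48936, chain 142/36 = 3.9444, gear mesh 14/40 = 0.35, gear mesh 31/144 = 0.21528.
Overall: 0.48936 × 3.9444 × 0.35 × 0.21528 = 0.14544.

0.145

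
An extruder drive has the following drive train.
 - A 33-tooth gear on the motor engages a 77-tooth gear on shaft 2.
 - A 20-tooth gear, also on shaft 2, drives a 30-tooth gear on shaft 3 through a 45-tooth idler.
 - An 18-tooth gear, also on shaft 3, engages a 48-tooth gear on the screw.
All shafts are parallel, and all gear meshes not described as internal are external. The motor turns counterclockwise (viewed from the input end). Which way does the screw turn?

counterclockwise

the motor → shaft 2: external mesh, 1 reversal → CW.
shaft 2 → shaft 3: driver → idler → driven is 2 external meshes, 2 reversals → CW.
shaft 3 → the screw: external mesh, 1 reversal → CCW.
4 reversals in total — an even number — so the screw turns the same way as the motor.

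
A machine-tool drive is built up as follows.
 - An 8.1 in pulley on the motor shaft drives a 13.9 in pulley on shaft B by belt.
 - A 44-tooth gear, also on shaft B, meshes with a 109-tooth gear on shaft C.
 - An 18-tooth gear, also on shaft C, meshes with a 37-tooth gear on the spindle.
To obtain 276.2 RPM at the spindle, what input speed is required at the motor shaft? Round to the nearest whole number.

2414 RPM

Overall ratio R = 1.716 × 2.4773 × 2.0556 = 8.7384.
Required input speed = output speed × R = 276.2 × 8.7384 = 2413.6 RPM.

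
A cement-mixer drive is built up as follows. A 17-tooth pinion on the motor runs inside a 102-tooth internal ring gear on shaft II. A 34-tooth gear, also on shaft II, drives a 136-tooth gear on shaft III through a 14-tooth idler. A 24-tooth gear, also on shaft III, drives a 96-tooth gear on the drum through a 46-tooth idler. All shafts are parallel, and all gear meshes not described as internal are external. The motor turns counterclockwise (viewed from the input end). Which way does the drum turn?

the motor → shaft II: internal mesh, same direction → CCW.
shaft II → shaft III: driver → idler → driven is 2 external meshes, 2 reversals → CCW.
shaft III → the drum: driver → idler → driven is 2 external meshes, 2 reversals → CCW.
4 reversals in total — an even number — so the drum turns the same way as the motor.

counterclockwise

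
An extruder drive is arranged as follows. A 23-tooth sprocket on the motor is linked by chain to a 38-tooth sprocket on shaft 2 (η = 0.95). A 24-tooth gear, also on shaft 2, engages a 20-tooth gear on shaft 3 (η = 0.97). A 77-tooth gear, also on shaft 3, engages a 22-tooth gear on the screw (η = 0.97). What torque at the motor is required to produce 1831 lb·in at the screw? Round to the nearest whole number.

5207 lb·in

Overall ratio R = 1.6522 × 0.83333 × 0.28571 = 0.39337; overall efficiency η = 0.95 × 0.97 × 0.97 = 0.8939.
Input torque = output torque / (R × η) = 1831 / (0.39337 × 0.8939) = 5207.3 lb·in.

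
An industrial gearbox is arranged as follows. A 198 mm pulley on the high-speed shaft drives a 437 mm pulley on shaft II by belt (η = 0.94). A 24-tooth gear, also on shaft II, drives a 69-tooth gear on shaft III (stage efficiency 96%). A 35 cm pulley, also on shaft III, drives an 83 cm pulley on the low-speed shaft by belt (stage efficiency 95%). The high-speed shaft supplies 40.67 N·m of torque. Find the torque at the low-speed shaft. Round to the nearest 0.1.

Belt: ratio = 437/198 = 2.2071; torque at shaft II = 40.67 × 2.2071 × 0.94 = 84.376 N·m.
Gear mesh: ratio = 69/24 = 2.875; torque at shaft III = 84.376 × 2.875 × 0.96 = 232.88 N·m.
Belt: ratio = 83/35 = 2.3714; torque at the low-speed shaft = 232.88 × 2.3714 × 0.95 = 524.64 N·m.

524.6 N·m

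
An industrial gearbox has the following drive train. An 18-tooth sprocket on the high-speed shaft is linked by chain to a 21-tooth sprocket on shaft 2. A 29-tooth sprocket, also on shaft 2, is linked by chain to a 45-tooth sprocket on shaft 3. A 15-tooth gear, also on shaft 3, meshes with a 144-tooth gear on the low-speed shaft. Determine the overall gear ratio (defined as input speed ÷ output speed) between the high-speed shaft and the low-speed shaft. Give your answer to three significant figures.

Each stage contributes driven/driver: chain 21/18 = 1.1667, chain 45/29 = 1.5517, gear mesh 144/15 = 9.6.
Overall: 1.1667 × 1.5517 × 9.6 = 17.379.

17.4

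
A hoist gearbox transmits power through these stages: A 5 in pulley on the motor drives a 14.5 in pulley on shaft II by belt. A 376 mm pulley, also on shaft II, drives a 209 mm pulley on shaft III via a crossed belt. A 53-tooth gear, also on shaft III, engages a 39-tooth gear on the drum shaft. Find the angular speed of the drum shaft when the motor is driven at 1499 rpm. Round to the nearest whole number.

1264 rpm

the motor → shaft II (belt, 14.5/5): 1499 ÷ 2.9 = 516.9 rpm
shaft II → shaft III (belt, 209/376): 516.9 ÷ 0.55585 = 929.92 rpm
shaft III → the drum shaft (gear mesh, 39/53): 929.92 ÷ 0.73585 = 1263.7 rpm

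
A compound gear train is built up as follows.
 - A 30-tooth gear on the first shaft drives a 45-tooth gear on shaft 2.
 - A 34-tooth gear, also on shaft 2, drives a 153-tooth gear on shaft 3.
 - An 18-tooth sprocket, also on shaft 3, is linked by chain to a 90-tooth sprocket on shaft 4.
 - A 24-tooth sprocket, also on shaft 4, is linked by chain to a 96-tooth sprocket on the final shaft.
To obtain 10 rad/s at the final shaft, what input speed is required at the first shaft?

Overall ratio R = 1.5 × 4.5 × 5 × 4 = 135.
Required input speed = output speed × R = 10 × 135 = 1350 rad/s.

1350 rad/s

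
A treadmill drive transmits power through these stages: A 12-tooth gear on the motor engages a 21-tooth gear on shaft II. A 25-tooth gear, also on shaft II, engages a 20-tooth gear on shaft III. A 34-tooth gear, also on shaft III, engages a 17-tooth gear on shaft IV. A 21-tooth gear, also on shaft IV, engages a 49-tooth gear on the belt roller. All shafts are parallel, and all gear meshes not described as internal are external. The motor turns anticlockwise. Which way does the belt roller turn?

the motor → shaft II: external mesh, 1 reversal → CW.
shaft II → shaft III: external mesh, 1 reversal → CCW.
shaft III → shaft IV: external mesh, 1 reversal → CW.
shaft IV → the belt roller: external mesh, 1 reversal → CCW.
4 reversals in total — an even number — so the belt roller turns the same way as the motor.

anticlockwise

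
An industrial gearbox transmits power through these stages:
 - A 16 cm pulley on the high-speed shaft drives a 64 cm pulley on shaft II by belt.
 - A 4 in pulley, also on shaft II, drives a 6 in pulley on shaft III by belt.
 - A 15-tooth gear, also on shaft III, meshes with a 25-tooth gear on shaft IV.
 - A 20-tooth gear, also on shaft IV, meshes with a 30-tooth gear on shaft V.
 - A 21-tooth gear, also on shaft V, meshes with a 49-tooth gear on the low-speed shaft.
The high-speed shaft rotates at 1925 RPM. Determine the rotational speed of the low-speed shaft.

Belt: ratio = 64/16 = 4, so shaft II turns at 1925 / 4 = 481.25 RPM.
Belt: ratio = 6/4 = 1.5, so shaft III turns at 481.25 / 1.5 = 320.83 RPM.
Gear mesh: ratio = 25/15 = 1.6667, so shaft IV turns at 320.83 / 1.6667 = 192.5 RPM.
Gear mesh: ratio = 30/20 = 1.5, so shaft V turns at 192.5 / 1.5 = 128.33 RPM.
Gear mesh: ratio = 49/21 = 2.3333, so the low-speed shaft turns at 128.33 / 2.3333 = 55 RPM.

55 RPM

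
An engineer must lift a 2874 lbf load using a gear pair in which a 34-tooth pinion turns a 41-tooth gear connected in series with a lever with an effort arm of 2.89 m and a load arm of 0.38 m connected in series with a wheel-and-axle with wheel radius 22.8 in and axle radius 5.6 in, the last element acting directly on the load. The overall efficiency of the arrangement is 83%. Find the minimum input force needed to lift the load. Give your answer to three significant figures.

92.7 lbf

Gear pair MA = 41/34 = 1.2059.
Lever MA = effort arm / load arm = 2.89/0.38 = 7.6053.
Wheel-and-axle MA = R/r = 22.8/5.6 = 4.0714.
Combined ideal MA = 1.2059 × 7.6053 × 4.0714 = 37.339.
Actual MA = 37.339 × 0.83 = 30.992.
Effort = load / actual MA = 2874 / 30.992 = 92.735 lbf.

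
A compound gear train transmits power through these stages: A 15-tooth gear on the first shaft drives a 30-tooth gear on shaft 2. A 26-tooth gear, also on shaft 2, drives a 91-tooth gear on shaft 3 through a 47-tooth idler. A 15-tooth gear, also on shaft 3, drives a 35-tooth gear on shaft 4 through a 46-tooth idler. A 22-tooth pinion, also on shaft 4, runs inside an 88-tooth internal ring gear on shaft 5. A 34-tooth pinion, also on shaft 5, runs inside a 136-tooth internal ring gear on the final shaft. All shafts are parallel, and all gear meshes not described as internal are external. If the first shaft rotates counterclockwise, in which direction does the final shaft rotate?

the first shaft → shaft 2: external mesh, 1 reversal → CW.
shaft 2 → shaft 3: driver → idler → driven is 2 external meshes, 2 reversals → CW.
shaft 3 → shaft 4: driver → idler → driven is 2 external meshes, 2 reversals → CW.
shaft 4 → shaft 5: internal mesh, same direction → CW.
shaft 5 → the final shaft: internal mesh, same direction → CW.
5 reversals in total — an odd number — so the final shaft turns opposite to the first shaft.

clockwise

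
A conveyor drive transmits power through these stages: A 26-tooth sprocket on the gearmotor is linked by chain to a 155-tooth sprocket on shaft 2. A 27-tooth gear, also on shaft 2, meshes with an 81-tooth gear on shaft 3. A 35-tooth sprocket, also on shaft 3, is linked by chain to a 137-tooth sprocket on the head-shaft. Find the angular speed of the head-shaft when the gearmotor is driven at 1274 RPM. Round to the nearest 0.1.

18.2 RPM

chain 155/26 = 5.9615 → 1274/5.9615 = 213.7 RPM
gear mesh 81/27 = 3 → 213.7/3 = 71.234 RPM
chain 137/35 = 3.9143 → 71.234/3.9143 = 18.199 RPM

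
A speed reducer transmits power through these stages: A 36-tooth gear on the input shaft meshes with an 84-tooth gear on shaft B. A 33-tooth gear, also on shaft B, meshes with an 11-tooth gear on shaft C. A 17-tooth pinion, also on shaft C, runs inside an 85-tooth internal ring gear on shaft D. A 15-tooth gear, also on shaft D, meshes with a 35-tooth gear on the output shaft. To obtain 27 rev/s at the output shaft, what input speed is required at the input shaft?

Overall ratio R = 2.3333 × 0.33333 × 5 × 2.3333 = 9.0741.
Required input speed = output speed × R = 27 × 9.0741 = 245 rev/s.

245 rev/s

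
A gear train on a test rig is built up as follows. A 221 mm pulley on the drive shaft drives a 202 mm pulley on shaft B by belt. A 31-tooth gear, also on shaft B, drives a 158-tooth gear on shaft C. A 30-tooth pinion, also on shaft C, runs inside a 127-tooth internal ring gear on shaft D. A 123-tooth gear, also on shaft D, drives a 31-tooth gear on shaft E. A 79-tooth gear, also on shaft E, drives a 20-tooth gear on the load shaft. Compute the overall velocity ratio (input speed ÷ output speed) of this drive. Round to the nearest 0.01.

Each stage contributes driven/driver: belt 202/221 = 0.91403, gear mesh 158/31 = 5.0968, internal gear 127/30 = 4.2333, gear mesh 31/123 = 0.25203, gear mesh 20/79 = 0.25316.
Overall: 0.91403 × 5.0968 × 4.2333 × 0.25203 × 0.25316 = 1.2583.

1.26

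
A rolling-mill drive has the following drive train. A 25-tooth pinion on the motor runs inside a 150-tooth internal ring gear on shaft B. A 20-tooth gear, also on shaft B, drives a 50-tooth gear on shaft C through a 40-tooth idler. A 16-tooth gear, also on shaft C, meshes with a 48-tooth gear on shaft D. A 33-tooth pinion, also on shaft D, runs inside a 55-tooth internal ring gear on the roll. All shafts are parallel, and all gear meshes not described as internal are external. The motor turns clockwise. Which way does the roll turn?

the motor → shaft B: internal mesh, same direction → CW.
shaft B → shaft C: driver → idler → driven is 2 external meshes, 2 reversals → CW.
shaft C → shaft D: external mesh, 1 reversal → CCW.
shaft D → the roll: internal mesh, same direction → CCW.
3 reversals in total — an odd number — so the roll turns opposite to the motor.

counterclockwise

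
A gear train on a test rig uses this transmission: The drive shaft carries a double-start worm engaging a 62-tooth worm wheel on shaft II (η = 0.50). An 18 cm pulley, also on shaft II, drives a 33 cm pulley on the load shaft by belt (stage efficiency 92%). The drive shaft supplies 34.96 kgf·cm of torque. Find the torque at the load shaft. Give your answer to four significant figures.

914.0 kgf·cm

Worm: ratio = 62/2 = 31; torque at shaft II = 34.96 × 31 × 0.50 = 541.88 kgf·cm.
Belt: ratio = 33/18 = 1.8333; torque at the load shaft = 541.88 × 1.8333 × 0.92 = 913.97 kgf·cm.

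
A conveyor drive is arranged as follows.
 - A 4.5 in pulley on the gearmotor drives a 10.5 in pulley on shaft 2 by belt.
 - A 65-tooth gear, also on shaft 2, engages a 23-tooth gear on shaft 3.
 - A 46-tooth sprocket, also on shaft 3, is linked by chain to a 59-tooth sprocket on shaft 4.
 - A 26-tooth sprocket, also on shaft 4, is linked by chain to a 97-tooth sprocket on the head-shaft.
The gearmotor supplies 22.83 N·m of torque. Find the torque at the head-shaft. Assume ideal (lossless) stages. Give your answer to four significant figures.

90.20 N·m

belt 10.5/4.5 = 2.3333 → τ = 22.83·2.3333 = 53.27 N·m
gear mesh 23/65 = 0.35385 → τ = 53.27·0.35385 = 18.849 N·m
chain 59/46 = 1.2826 → τ = 18.849·1.2826 = 24.176 N·m
chain 97/26 = 3.7308 → τ = 24.176·3.7308 = 90.197 N·m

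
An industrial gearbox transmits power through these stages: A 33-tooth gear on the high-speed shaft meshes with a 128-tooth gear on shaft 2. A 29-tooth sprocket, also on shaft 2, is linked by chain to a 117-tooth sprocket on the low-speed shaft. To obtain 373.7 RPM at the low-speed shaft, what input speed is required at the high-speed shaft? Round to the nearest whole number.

5848 RPM

Overall ratio R = 3.8788 × 4.0345 = 15.649.
Required input speed = output speed × R = 373.7 × 15.649 = 5848 RPM.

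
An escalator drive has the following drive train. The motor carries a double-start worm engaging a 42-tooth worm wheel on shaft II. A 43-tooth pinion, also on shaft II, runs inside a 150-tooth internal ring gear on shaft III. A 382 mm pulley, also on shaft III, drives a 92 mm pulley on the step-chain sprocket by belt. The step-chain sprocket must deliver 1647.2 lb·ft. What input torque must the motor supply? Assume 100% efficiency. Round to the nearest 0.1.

93.4 lb·ft

Overall ratio R = 21 × 3.4884 × 0.24084 = 17.643.
Input torque = output torque / R = 1647.2 / 17.643 = 93.364 lb·ft.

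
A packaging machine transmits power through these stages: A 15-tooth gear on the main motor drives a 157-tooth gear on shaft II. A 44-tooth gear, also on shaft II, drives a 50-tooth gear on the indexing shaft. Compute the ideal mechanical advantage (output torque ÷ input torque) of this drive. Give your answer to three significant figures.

11.9

Each stage contributes driven/driver: gear mesh 157/15 = 10.467, gear mesh 50/44 = 1.1364.
Overall: 10.467 × 1.1364 = 11.894.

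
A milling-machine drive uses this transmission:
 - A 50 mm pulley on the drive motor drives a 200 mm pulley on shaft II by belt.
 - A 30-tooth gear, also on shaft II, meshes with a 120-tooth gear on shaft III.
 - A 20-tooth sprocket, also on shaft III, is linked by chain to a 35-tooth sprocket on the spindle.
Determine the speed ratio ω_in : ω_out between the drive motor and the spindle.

Each stage contributes driven/driver: belt 200/50 = 4, gear mesh 120/30 = 4, chain 35/20 = 1.75.
Overall: 4 × 4 × 1.75 = 28.

28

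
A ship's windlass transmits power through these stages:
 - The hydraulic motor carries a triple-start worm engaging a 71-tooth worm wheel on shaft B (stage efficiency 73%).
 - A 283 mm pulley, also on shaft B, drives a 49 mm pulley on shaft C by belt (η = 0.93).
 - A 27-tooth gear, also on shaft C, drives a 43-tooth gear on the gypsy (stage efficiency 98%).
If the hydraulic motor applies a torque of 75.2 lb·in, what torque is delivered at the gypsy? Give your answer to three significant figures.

After the worm (71/3): 75.2 × 23.667 × 0.73 = 1299.2 lb·in
After the belt (49/283): 1299.2 × 0.17314 × 0.93 = 209.2 lb·in
After the gear mesh (43/27): 209.2 × 1.5926 × 0.98 = 326.51 lb·in

327 lb·in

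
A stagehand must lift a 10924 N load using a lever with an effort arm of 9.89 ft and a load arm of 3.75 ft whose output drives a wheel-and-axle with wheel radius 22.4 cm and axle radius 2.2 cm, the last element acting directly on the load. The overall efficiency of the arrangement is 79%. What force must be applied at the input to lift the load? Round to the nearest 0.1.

Lever MA = effort arm / load arm = 9.89/3.75 = 2.6373.
Wheel-and-axle MA = R/r = 22.4/2.2 = 10.182.
Combined ideal MA = 2.6373 × 10.182 = 26.853.
Actual MA = 26.853 × 0.79 = 21.214.
Effort = load / actual MA = 10924 / 21.214 = 514.95 N.

514.9 N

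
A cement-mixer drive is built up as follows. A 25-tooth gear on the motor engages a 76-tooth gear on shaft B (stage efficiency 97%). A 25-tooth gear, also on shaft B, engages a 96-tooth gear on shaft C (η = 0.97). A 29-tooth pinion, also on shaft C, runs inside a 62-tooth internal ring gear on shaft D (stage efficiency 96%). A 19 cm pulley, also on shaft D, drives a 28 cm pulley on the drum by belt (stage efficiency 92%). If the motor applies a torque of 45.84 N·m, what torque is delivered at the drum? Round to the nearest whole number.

1401 N·m

gear mesh 76/25 = 3.04 → τ = 45.84·3.04·0.97 = 135.17 N·m
gear mesh 96/25 = 3.84 → τ = 135.17·3.84·0.97 = 503.49 N·m
internal gear 62/29 = 2.1379 → τ = 503.49·2.1379·0.96 = 1033.4 N·m
belt 28/19 = 1.4737 → τ = 1033.4·1.4737·0.92 = 1401 N·m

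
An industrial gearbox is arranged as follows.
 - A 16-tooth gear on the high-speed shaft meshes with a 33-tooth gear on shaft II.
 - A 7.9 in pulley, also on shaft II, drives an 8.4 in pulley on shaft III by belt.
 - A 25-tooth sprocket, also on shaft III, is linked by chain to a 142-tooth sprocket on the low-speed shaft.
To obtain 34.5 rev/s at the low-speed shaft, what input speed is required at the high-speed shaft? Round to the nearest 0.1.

429.7 rev/s

Overall ratio R = 2.0625 × 1.0633 × 5.68 = 12.456.
Required input speed = output speed × R = 34.5 × 12.456 = 429.75 rev/s.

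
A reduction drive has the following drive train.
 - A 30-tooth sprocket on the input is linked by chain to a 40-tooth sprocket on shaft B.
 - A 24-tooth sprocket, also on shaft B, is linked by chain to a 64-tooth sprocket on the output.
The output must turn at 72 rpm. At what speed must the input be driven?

Overall ratio R = 1.3333 × 2.6667 = 3.5556.
Required input speed = output speed × R = 72 × 3.5556 = 256 rpm.

256 rpm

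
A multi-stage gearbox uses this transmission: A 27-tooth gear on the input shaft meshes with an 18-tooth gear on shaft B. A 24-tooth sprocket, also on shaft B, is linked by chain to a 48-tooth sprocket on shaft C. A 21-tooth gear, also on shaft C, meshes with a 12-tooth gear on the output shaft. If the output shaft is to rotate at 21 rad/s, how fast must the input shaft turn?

Overall ratio R = 0.66667 × 2 × 0.57143 = 0.7619.
Required input speed = output speed × R = 21 × 0.7619 = 16 rad/s.

16 rad/s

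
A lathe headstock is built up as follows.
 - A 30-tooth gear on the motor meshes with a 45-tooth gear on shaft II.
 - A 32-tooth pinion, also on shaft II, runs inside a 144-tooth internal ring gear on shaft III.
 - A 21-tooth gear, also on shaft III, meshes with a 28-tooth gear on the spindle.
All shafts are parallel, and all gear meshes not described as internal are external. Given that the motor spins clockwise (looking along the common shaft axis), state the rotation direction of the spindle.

the motor → shaft II: external mesh, 1 reversal → CCW.
shaft II → shaft III: internal mesh, same direction → CCW.
shaft III → the spindle: external mesh, 1 reversal → CW.
2 reversals in total — an even number — so the spindle turns the same way as the motor.

clockwise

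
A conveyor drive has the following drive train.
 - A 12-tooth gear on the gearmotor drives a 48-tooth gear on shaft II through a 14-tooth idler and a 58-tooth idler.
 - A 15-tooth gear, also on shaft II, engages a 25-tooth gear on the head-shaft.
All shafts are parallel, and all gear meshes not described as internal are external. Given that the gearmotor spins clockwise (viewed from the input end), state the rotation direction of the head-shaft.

the gearmotor → shaft II: driver → idler → idler → driven is 3 external meshes, 3 reversals → CCW.
shaft II → the head-shaft: external mesh, 1 reversal → CW.
4 reversals in total — an even number — so the head-shaft turns the same way as the gearmotor.

clockwise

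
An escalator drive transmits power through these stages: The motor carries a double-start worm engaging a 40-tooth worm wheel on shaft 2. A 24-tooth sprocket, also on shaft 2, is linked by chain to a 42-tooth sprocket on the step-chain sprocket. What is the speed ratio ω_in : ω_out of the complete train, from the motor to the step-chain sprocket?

35

Each stage contributes driven/driver: worm 40/2 = 20, chain 42/24 = 1.75.
Overall: 20 × 1.75 = 35.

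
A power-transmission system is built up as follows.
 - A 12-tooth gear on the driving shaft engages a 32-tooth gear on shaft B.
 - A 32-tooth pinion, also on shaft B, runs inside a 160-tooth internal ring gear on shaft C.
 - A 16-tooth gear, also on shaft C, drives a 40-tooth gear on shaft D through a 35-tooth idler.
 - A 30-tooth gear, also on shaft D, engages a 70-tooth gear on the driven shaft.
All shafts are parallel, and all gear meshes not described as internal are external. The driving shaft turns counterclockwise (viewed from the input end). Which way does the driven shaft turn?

the driving shaft → shaft B: external mesh, 1 reversal → CW.
shaft B → shaft C: internal mesh, same direction → CW.
shaft C → shaft D: driver → idler → driven is 2 external meshes, 2 reversals → CW.
shaft D → the driven shaft: external mesh, 1 reversal → CCW.
4 reversals in total — an even number — so the driven shaft turns the same way as the driving shaft.

counterclockwise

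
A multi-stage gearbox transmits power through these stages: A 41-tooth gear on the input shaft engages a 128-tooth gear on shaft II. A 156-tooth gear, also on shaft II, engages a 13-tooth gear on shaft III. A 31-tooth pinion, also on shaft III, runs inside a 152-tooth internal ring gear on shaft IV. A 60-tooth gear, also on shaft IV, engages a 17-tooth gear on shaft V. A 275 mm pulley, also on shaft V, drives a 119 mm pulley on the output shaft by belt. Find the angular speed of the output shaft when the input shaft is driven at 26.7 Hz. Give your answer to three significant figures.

171 Hz

the input shaft → shaft II (gear mesh, 128/41): 26.7 ÷ 3.122 = 8.5523 Hz
shaft II → shaft III (gear mesh, 13/156): 8.5523 ÷ 0.083333 = 102.63 Hz
shaft III → shaft IV (internal gear, 152/31): 102.63 ÷ 4.9032 = 20.931 Hz
shaft IV → shaft V (gear mesh, 17/60): 20.931 ÷ 0.28333 = 73.873 Hz
shaft V → the output shaft (belt, 119/275): 73.873 ÷ 0.43273 = 170.72 Hz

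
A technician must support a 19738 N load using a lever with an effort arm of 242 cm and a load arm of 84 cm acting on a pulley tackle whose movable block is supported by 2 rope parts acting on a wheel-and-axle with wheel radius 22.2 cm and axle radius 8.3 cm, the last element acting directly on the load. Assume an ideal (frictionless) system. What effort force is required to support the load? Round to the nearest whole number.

1281 N

Lever MA = effort arm / load arm = 242/84 = 2.881.
Block-and-tackle MA = number of supporting rope parts = 2.
Wheel-and-axle MA = R/r = 22.2/8.3 = 2.6747.
Combined ideal MA = 2.881 × 2 × 2.6747 = 15.411.
Effort = load / MA = 19738 / 15.411 = 1280.7 N.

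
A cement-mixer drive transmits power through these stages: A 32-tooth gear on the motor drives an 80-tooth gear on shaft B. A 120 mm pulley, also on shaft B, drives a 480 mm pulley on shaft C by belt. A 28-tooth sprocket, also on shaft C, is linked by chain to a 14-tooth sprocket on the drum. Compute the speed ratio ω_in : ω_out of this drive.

Each stage contributes driven/driver: gear mesh 80/32 = 2.5, belt 480/120 = 4, chain 14/28 = 0.5.
Overall: 2.5 × 4 × 0.5 = 5.

5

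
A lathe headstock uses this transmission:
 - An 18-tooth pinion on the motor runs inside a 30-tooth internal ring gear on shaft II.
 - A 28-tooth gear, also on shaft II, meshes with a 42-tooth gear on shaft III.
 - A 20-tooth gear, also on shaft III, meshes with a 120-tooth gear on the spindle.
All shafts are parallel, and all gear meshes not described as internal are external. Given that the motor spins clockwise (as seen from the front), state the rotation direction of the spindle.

the motor → shaft II: internal mesh, same direction → CW.
shaft II → shaft III: external mesh, 1 reversal → CCW.
shaft III → the spindle: external mesh, 1 reversal → CW.
2 reversals in total — an even number — so the spindle turns the same way as the motor.

clockwise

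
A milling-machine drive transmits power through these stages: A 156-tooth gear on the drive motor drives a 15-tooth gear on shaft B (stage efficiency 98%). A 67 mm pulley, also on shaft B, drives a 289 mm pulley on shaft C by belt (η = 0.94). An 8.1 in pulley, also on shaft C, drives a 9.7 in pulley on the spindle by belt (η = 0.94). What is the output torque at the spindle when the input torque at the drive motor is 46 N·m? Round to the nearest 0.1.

Gear mesh: ratio = 15/156 = 0.096154; torque at shaft B = 46 × 0.096154 × 0.98 = 4.3346 N·m.
Belt: ratio = 289/67 = 4.3134; torque at shaft C = 4.3346 × 4.3134 × 0.94 = 17.575 N·m.
Belt: ratio = 9.7/8.1 = 1.1975; torque at the spindle = 17.575 × 1.1975 × 0.94 = 19.784 N·m.

19.8 N·m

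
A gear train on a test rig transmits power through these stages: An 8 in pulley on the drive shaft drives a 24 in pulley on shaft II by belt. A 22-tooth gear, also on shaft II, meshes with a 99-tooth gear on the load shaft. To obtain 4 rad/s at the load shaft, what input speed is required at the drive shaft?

Overall ratio R = 3 × 4.5 = 13.5.
Required input speed = output speed × R = 4 × 13.5 = 54 rad/s.

54 rad/s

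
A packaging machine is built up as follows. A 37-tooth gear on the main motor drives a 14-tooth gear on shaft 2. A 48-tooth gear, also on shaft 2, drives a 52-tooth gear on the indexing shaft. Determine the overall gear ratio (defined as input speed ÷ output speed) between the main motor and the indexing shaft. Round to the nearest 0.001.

0.410

Each stage contributes driven/driver: gear mesh 14/37 = 0.37838, gear mesh 52/48 = 1.0833.
Overall: 0.37838 × 1.0833 = 0.40991.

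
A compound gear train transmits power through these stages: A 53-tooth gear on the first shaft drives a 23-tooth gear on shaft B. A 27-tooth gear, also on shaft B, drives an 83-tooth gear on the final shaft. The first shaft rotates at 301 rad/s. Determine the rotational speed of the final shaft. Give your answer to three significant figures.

Gear mesh: ratio = 23/53 = 0.43396, so shaft B turns at 301 / 0.43396 = 693.61 rad/s.
Gear mesh: ratio = 83/27 = 3.0741, so the final shaft turns at 693.61 / 3.0741 = 225.63 rad/s.

226 rad/s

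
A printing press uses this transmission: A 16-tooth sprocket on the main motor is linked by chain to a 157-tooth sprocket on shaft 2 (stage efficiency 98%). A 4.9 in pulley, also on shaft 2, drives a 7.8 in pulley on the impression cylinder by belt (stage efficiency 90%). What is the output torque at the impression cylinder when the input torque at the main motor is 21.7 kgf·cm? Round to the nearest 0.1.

299.0 kgf·cm

Chain: ratio = 157/16 = 9.8125; torque at shaft 2 = 21.7 × 9.8125 × 0.98 = 208.67 kgf·cm.
Belt: ratio = 7.8/4.9 = 1.5918; torque at the impression cylinder = 208.67 × 1.5918 × 0.90 = 298.96 kgf·cm.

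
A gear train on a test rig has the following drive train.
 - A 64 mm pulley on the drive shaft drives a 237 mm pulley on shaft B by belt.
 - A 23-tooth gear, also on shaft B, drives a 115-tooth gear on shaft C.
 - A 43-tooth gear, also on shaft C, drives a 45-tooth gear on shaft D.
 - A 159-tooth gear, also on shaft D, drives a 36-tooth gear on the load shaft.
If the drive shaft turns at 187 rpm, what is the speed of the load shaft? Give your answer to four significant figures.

Belt: ratio = 237/64 = 3.7031, so shaft B turns at 187 / 3.7031 = 50.498 rpm.
Gear mesh: ratio = 115/23 = 5, so shaft C turns at 50.498 / 5 = 10.1 rpm.
Gear mesh: ratio = 45/43 = 1.0465, so shaft D turns at 10.1 / 1.0465 = 9.6507 rpm.
Gear mesh: ratio = 36/159 = 0.22642, so the load shaft turns at 9.6507 / 0.22642 = 42.624 rpm.

42.62 rpm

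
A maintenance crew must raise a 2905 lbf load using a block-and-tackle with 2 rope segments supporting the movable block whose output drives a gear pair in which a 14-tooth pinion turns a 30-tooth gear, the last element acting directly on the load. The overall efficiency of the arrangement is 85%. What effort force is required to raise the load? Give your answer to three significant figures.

797 lbf

Block-and-tackle MA = number of supporting rope parts = 2.
Gear pair MA = 30/14 = 2.1429.
Combined ideal MA = 2 × 2.1429 = 4.2857.
Actual MA = 4.2857 × 0.85 = 3.6429.
Effort = load / actual MA = 2905 / 3.6429 = 797.45 lbf.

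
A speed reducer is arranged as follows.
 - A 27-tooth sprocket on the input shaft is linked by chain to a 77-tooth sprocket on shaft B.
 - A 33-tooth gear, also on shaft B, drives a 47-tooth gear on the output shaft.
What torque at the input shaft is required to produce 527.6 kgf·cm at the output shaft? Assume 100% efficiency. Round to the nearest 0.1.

129.9 kgf·cm

Overall ratio R = 2.8519 × 1.4242 = 4.0617.
Input torque = output torque / R = 527.6 / 4.0617 = 129.9 kgf·cm.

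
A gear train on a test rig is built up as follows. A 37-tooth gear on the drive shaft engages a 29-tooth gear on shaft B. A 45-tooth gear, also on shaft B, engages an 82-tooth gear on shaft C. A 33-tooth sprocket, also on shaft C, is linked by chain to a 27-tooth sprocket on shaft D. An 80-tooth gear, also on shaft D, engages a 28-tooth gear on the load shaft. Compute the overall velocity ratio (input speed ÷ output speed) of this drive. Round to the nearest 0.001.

Each stage contributes driven/driver: gear mesh 29/37 = 0.78378, gear mesh 82/45 = 1.8222, chain 27/33 = 0.81818, gear mesh 28/80 = 0.35.
Overall: 0.78378 × 1.8222 × 0.81818 × 0.35 = 0.40899.

0.409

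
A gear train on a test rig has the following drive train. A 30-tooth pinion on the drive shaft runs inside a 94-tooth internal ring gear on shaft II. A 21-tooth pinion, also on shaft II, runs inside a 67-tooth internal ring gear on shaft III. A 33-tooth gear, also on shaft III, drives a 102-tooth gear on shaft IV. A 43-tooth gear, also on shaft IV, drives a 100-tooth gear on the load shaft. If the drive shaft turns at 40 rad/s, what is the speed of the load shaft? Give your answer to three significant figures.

0.557 rad/s

internal gear 94/30 = 3.1333 → 40/3.1333 = 12.766 rad/s
internal gear 67/21 = 3.1905 → 12.766/3.1905 = 4.0013 rad/s
gear mesh 102/33 = 3.0909 → 4.0013/3.0909 = 1.2945 rad/s
gear mesh 100/43 = 2.3256 → 1.2945/2.3256 = 0.55665 rad/s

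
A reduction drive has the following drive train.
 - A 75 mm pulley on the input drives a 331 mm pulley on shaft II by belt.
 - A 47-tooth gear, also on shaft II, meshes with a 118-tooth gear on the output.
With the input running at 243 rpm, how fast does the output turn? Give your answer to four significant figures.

21.93 rpm

the input → shaft II (belt, 331/75): 243 ÷ 4.4133 = 55.06 rpm
shaft II → the output (gear mesh, 118/47): 55.06 ÷ 2.5106 = 21.931 rpm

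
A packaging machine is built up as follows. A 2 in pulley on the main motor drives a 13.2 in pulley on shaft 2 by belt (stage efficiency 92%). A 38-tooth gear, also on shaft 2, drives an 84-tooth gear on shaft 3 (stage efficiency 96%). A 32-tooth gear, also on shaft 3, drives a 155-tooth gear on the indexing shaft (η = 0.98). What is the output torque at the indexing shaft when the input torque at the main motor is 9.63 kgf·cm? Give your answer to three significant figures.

589 kgf·cm

Belt: ratio = 13.2/2 = 6.6; torque at shaft 2 = 9.63 × 6.6 × 0.92 = 58.473 kgf·cm.
Gear mesh: ratio = 84/38 = 2.2105; torque at shaft 3 = 58.473 × 2.2105 × 0.96 = 124.09 kgf·cm.
Gear mesh: ratio = 155/32 = 4.8438; torque at the indexing shaft = 124.09 × 4.8438 × 0.98 = 589.02 kgf·cm.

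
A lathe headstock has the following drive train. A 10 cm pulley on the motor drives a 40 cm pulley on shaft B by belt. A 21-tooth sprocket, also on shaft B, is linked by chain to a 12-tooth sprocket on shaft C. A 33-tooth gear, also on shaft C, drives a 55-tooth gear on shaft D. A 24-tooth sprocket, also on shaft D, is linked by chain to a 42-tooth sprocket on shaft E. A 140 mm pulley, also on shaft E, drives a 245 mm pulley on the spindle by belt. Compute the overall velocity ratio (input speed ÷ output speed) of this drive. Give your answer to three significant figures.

11.7

Each stage contributes driven/driver: belt 40/10 = 4, chain 12/21 = 0.57143, gear mesh 55/33 = 1.6667, chain 42/24 = 1.75, belt 245/140 = 1.75.
Overall: 4 × 0.57143 × 1.6667 × 1.75 × 1.75 = 11.667.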